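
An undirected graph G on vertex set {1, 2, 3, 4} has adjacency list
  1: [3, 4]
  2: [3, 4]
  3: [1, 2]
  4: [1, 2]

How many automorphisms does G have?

8

G is 2-regular and bipartite on 2^2 = 4 vertices with girth 4; it is the hypercube graph Q_2. Aut(Q_2) consists of the signed permutations of the 2 coordinate axes: 2! permutations times 2^2 sign flips, so |Aut| = 2^2·2! = 8.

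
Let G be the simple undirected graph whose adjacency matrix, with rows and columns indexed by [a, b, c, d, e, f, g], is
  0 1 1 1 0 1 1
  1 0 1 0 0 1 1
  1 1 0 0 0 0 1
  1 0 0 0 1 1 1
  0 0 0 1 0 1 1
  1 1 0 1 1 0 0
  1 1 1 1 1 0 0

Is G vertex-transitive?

Automorphisms preserve degree, but G has vertices of degree 3 and vertices of degree 5; no automorphism maps one to the other, so G is not vertex-transitive.

No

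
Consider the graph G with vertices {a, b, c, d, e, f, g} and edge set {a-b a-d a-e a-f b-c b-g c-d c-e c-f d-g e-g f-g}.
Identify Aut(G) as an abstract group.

The vertices split by degree into {a, c, g} (degree 4) and {b, d, e, f} (degree 3); every edge runs between the two parts, so G is the complete bipartite graph K_{3,4}. Automorphisms preserve the bipartition setwise (since the parts differ in size) and act as S_3 × S_4 within it; |Aut| = 144.

S_3 × S_4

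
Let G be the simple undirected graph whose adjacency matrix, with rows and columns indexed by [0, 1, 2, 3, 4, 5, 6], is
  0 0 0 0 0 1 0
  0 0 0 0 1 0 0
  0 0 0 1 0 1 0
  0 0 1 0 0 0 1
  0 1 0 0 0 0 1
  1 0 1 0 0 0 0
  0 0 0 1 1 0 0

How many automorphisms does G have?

2

The degree sequence is [1, 1, 2, 2, 2, 2, 2]; the two degree-1 vertices 0 and 1 are the ends of a path, so G = P_7. A path has exactly one nontrivial symmetry — reversal — giving Aut(G) of order 2.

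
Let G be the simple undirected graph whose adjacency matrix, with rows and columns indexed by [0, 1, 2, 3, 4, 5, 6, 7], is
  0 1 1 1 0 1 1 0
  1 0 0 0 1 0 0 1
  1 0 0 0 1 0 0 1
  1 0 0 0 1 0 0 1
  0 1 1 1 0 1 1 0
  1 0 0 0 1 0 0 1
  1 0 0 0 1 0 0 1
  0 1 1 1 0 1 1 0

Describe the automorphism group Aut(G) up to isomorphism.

The vertices split by degree into {0, 4, 7} (degree 5) and {1, 2, 3, 5, 6} (degree 3); every edge runs between the two parts, so G is the complete bipartite graph K_{3,5}. Automorphisms preserve the bipartition setwise (since the parts differ in size) and act as S_5 × S_3 within it; |Aut| = 720.

S_5 × S_3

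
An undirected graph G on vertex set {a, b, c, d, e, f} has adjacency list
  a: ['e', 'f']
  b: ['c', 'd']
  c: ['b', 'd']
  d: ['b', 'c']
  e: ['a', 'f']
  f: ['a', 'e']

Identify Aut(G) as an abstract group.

(D_3 × D_3) ⋊ Z_2

G has two connected components, {b, c, d} and {a, e, f}; each is 2-regular, so G = C_3 ⊔ C_3. Aut of a disjoint union of two copies of C_3 is the wreath product D_3 ≀ Z_2, of order 2·6² = 72.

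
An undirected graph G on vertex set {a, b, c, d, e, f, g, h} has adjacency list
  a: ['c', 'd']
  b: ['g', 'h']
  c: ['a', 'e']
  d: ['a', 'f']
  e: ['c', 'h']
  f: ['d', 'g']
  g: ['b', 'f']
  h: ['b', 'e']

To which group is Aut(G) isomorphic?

G is 2-regular and connected on 8 vertices, i.e. the cycle C_8. C_8 has 8 rotations and 8 reflections, so Aut(C_8) ≅ D_8 of order 16.

D_8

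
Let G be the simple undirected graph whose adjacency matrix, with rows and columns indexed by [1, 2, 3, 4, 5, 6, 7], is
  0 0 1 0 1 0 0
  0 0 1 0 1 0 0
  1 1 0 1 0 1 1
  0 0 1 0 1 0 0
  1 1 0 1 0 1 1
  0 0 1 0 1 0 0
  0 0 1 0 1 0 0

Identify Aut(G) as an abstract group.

S_5 × S_2

The vertices split by degree into {3, 5} (degree 5) and {1, 2, 4, 6, 7} (degree 2); every edge runs between the two parts, so G is the complete bipartite graph K_{2,5}. The parts have unequal sizes, so no automorphism swaps them; each part is permuted independently, giving S_5 × S_2 of order 5!·2! = 240.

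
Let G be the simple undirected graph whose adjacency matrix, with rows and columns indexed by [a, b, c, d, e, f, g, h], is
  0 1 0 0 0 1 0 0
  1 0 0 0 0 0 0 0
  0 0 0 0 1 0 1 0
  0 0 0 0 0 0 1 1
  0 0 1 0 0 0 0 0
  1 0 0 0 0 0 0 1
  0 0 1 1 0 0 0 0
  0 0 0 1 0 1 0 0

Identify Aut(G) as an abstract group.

The degree sequence is [2, 1, 2, 2, 1, 2, 2, 2]; the two degree-1 vertices b and e are the ends of a path, so G = P_8. A path has exactly one nontrivial symmetry — reversal — giving Aut(G) of order 2.

C_2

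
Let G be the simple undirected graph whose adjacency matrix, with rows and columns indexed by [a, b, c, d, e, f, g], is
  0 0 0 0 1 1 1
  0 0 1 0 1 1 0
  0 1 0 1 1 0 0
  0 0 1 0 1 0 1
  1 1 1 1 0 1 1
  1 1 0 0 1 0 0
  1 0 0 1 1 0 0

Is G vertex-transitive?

No

Vertex e is the only vertex of degree 6, so every automorphism fixes it; G is not vertex-transitive.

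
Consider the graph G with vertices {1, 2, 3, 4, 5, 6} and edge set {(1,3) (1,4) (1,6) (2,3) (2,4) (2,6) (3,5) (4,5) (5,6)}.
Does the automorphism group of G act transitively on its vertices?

Yes

G is 3-regular and bipartite with parts {3, 4, 6} and {1, 2, 5} (each part is independent and every cross-pair is an edge), so G = K_{3,3}. Each part can be permuted independently (S_3 × S_3) and the two equal-size parts can also be swapped, giving (S_3 × S_3) ⋊ Z_2 of order 2·(3!)² = 72. Under this action every vertex can be carried to every other, so G is vertex-transitive.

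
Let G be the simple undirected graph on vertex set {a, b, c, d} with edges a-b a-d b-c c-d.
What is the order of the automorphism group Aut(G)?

G is 2-regular and bipartite on 2^2 = 4 vertices with girth 4; it is the hypercube graph Q_2. Aut(Q_2) consists of the signed permutations of the 2 coordinate axes: 2! permutations times 2^2 sign flips, so |Aut| = 2^2·2! = 8.

8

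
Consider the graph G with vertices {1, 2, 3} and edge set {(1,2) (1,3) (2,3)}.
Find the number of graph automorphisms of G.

Every vertex has degree 2, so G is the complete graph K_3. Any permutation of the 3 vertices preserves K_3, so Aut(K_3) = S_3 of order 3! = 6.

6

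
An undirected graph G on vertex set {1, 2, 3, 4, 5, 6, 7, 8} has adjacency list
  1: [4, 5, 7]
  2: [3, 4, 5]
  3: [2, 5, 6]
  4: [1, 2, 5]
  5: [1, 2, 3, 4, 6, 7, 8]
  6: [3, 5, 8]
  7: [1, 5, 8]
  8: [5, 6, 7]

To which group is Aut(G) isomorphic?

the dihedral group of order 14

Vertex 5 is the unique vertex of degree 7; the remaining 7 vertices each have degree 3 and induce a cycle, so G is the wheel on 8 vertices with hub 5. Every automorphism fixes the hub and acts on the rim 7-cycle, so Aut(G) ≅ Aut(C_7) = D_7 of order 14.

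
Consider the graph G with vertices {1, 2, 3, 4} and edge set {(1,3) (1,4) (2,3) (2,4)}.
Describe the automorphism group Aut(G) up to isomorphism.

G is 2-regular and bipartite on 2^2 = 4 vertices with girth 4; it is the hypercube graph Q_2. The symmetry group of the 2-cube is the hyperoctahedral group B_2 = Z_2 ≀ S_2, of order 2^2·2! = 8.

the hyperoctahedral group B_2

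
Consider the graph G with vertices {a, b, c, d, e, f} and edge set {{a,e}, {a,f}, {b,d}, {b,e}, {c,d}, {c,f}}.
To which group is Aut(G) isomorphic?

Every vertex has degree 2 and the graph is connected, so G is the 6-cycle C_6. C_6 has 6 rotations and 6 reflections, so Aut(C_6) ≅ D_6 of order 12.

the dihedral group of order 12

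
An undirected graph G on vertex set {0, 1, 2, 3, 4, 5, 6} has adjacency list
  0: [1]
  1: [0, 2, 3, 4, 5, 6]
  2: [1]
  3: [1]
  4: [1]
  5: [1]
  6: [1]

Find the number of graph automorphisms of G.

Vertex 1 has degree 6 and every other vertex has degree 1, so G is the star K_{1,6} with centre 1. The 6 leaves are pairwise interchangeable while the centre is fixed, giving Aut(G) = S_6.

720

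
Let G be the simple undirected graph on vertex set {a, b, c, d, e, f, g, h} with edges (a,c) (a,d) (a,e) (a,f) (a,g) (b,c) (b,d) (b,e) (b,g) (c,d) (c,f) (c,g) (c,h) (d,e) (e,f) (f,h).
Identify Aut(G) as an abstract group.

1

Degrees alone do not determine every vertex (e.g. b and d both have degree 4), but their neighbour-degree multisets differ: N(b) has degrees [3, 4, 4, 6] while N(d) has degrees [4, 4, 5, 6]. Repeating this refinement separates all vertices, so the only automorphism is the identity.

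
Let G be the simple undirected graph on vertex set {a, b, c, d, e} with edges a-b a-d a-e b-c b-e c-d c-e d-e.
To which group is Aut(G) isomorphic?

Vertex e is the unique vertex of degree 4; the remaining 4 vertices each have degree 3 and induce a cycle, so G is the wheel on 5 vertices with hub e. With the hub fixed, the remaining symmetry is that of the rim cycle C_4, giving the dihedral group D_4.

the dihedral group of order 8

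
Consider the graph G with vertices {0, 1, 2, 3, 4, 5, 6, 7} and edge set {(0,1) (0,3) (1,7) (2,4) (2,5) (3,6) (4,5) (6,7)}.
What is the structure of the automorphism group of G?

G has two connected components, {0, 1, 3, 6, 7} and {2, 4, 5}; each is 2-regular, so G = C_5 ⊔ C_3. No automorphism exchanges components of different sizes, hence Aut(G) is the direct product D_5 × D_3, order 60.

D_5 × D_3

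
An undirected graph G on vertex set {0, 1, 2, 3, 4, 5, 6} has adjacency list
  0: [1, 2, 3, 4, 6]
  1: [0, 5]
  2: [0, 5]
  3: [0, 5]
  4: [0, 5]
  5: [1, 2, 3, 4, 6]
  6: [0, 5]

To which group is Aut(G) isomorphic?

S_5 × S_2

The vertices split by degree into {0, 5} (degree 5) and {1, 2, 3, 4, 6} (degree 2); every edge runs between the two parts, so G is the complete bipartite graph K_{2,5}. Automorphisms preserve the bipartition setwise (since the parts differ in size) and act as S_5 × S_2 within it; |Aut| = 240.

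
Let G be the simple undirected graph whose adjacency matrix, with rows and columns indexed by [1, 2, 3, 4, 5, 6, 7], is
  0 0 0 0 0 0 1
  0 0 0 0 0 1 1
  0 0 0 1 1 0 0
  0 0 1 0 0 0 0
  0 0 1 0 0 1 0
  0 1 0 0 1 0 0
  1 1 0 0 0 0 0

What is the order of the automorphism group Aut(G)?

2

The degree sequence is [1, 2, 2, 1, 2, 2, 2]; the two degree-1 vertices 1 and 4 are the ends of a path, so G = P_7. The only nontrivial automorphism of a path is the end-to-end reflection, so Aut(G) ≅ Z_2.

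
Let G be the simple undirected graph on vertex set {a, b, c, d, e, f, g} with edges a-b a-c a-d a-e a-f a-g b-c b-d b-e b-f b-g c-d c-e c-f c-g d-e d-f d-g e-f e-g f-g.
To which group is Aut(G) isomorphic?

the symmetric group on 7 letters

Every vertex has degree 6, so G is the complete graph K_7. Every bijection on the vertex set is an automorphism of K_7; hence Aut(K_7) ≅ S_7, order 5040.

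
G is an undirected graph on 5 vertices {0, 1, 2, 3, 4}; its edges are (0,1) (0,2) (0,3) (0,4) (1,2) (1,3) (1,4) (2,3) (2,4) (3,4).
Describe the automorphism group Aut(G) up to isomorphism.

S_5

Every vertex has degree 4, so G is the complete graph K_5. Any permutation of the 5 vertices preserves K_5, so Aut(K_5) = S_5 of order 5! = 120.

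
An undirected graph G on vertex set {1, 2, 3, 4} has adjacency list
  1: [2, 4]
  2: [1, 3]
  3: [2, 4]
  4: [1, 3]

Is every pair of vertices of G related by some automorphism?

Yes

G is 2-regular and bipartite on 2^2 = 4 vertices with girth 4; it is the hypercube graph Q_2. The symmetry group of the 2-cube is the hyperoctahedral group B_2 = Z_2 ≀ S_2, of order 2^2·2! = 8. This group acts transitively on the 4 vertices.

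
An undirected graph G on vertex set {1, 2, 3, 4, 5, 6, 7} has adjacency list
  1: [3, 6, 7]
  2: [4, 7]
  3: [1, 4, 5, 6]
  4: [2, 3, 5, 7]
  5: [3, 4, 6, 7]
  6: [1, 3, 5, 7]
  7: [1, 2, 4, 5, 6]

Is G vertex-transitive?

No

Vertex 1 is the only vertex of degree 3, so every automorphism fixes it; G is not vertex-transitive.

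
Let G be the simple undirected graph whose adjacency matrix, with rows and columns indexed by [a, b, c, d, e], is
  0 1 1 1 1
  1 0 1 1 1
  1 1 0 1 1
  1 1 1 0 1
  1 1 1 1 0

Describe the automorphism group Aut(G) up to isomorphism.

Every vertex has degree 4, so G is the complete graph K_5. Every bijection on the vertex set is an automorphism of K_5; hence Aut(K_5) ≅ S_5, order 120.

S_5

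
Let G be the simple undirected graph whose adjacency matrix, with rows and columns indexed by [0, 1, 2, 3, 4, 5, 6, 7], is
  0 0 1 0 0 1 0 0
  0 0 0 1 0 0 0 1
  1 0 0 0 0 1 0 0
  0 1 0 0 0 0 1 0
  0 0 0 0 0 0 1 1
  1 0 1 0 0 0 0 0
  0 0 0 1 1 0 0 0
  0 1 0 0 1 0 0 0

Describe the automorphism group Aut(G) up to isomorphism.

G has two connected components, {1, 3, 4, 6, 7} and {0, 2, 5}; each is 2-regular, so G = C_5 ⊔ C_3. No automorphism exchanges components of different sizes, hence Aut(G) is the direct product D_3 × D_5, order 60.

D_3 × D_5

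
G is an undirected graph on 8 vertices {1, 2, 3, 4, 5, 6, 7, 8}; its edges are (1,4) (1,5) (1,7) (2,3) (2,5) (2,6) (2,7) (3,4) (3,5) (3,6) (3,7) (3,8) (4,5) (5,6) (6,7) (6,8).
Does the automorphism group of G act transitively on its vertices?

Vertex 3 is the only vertex of degree 6, so every automorphism fixes it; G is not vertex-transitive.

No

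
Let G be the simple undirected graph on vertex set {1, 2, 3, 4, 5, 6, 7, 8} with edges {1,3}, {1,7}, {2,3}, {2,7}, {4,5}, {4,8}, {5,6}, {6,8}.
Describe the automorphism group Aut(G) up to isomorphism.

D_4 ≀ Z_2

G has two connected components, {4, 5, 6, 8} and {1, 2, 3, 7}; each is 2-regular, so G = C_4 ⊔ C_4. With two isomorphic components, Aut(G) = Aut(C_4) ≀ S_2 = (D_4 × D_4) ⋊ Z_2: permute each cycle by D_4, then optionally swap the two cycles. Order 2·(2·4)² = 128.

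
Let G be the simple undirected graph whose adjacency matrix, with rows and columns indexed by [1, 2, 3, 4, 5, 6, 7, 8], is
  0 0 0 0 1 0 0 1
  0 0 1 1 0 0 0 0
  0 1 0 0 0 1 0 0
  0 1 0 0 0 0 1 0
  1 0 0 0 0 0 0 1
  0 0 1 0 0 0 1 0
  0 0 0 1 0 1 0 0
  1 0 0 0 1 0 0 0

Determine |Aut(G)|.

60

G has two connected components, {2, 3, 4, 6, 7} and {1, 5, 8}; each is 2-regular, so G = C_5 ⊔ C_3. No automorphism exchanges components of different sizes, hence Aut(G) is the direct product D_5 × D_3, order 60.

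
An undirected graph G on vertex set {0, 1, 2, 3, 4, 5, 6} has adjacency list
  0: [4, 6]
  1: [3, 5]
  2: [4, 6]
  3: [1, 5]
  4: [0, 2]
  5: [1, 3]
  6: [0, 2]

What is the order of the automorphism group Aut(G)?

48

G has two connected components, {0, 2, 4, 6} and {1, 3, 5}; each is 2-regular, so G = C_4 ⊔ C_3. No automorphism exchanges components of different sizes, hence Aut(G) is the direct product D_4 × D_3, order 48.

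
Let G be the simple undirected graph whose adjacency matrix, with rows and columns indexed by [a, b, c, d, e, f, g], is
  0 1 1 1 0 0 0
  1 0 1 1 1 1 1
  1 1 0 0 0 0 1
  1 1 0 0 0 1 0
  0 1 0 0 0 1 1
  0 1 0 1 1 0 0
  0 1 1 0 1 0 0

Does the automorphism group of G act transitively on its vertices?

Vertex b is the only vertex of degree 6, so every automorphism fixes it; G is not vertex-transitive.

No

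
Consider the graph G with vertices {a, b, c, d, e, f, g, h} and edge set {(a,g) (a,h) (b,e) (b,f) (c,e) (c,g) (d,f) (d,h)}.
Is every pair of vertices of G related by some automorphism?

G is 2-regular and connected on 8 vertices, i.e. the cycle C_8. The automorphisms of the 8-cycle are exactly the symmetries of a regular 8-gon: the dihedral group D_8, |D_8| = 16. This group acts transitively on the 8 vertices.

Yes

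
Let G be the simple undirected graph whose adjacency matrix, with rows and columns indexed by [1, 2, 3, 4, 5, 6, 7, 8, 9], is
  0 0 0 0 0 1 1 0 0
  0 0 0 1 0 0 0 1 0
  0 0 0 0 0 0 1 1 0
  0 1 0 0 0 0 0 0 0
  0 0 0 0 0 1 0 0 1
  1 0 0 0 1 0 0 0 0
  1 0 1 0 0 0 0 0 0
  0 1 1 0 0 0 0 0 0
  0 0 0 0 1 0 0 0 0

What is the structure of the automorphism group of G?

C_2

The degree sequence is [2, 2, 2, 1, 2, 2, 2, 2, 1]; the two degree-1 vertices 4 and 9 are the ends of a path, so G = P_9. The only nontrivial automorphism of a path is the end-to-end reflection, so Aut(G) ≅ Z_2.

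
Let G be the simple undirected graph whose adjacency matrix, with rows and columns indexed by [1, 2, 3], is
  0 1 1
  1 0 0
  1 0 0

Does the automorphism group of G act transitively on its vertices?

Vertex 1 is the only vertex of degree 2, so every automorphism fixes it; G is not vertex-transitive.

No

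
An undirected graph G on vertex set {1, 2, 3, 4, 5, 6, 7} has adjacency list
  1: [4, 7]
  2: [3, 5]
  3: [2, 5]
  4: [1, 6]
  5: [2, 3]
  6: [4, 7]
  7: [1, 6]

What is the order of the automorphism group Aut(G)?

48

G has two connected components, {1, 4, 6, 7} and {2, 3, 5}; each is 2-regular, so G = C_4 ⊔ C_3. The components are non-isomorphic (different sizes), so Aut(G) = Aut(C_3) × Aut(C_4) = D_3 × D_4 of order 6·8 = 48.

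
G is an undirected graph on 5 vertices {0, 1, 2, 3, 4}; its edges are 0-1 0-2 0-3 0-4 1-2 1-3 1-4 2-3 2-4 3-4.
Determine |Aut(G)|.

All 5 vertices are pairwise adjacent: G = K_5. Every bijection on the vertex set is an automorphism of K_5; hence Aut(K_5) ≅ S_5, order 120.

120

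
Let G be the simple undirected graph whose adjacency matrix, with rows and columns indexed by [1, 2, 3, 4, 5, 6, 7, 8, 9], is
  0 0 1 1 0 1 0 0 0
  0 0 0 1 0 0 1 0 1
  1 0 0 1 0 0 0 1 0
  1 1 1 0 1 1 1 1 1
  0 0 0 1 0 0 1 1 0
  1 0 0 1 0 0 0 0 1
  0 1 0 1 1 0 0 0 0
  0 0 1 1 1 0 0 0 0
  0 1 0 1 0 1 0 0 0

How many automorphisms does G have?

16

Vertex 4 is the unique vertex of degree 8; the remaining 8 vertices each have degree 3 and induce a cycle, so G is the wheel on 9 vertices with hub 4. Every automorphism fixes the hub and acts on the rim 8-cycle, so Aut(G) ≅ Aut(C_8) = D_8 of order 16.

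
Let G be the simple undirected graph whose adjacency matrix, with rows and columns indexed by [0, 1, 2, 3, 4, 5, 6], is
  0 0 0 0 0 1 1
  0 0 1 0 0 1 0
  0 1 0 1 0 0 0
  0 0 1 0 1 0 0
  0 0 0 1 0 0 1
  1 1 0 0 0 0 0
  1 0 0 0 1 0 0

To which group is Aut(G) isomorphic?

G is 2-regular and connected on 7 vertices, i.e. the cycle C_7. The automorphisms of the 7-cycle are exactly the symmetries of a regular 7-gon: the dihedral group D_7, |D_7| = 14.

D_7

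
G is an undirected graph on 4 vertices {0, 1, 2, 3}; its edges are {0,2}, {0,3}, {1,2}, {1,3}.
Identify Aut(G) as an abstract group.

the dihedral group of order 8

G is 2-regular and bipartite on 2^2 = 4 vertices with girth 4; it is the hypercube graph Q_2. The symmetry group of the 2-cube is the hyperoctahedral group B_2 = Z_2 ≀ S_2, of order 2^2·2! = 8.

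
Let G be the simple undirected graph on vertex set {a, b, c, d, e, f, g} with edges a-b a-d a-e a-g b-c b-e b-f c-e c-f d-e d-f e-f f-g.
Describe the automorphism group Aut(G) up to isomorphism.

{e}

The degree sequence is [4, 4, 3, 3, 5, 5, 2]. Checking the degree-preserving permutations of the vertex set shows that none except the identity preserves every edge, so Aut(G) is trivial.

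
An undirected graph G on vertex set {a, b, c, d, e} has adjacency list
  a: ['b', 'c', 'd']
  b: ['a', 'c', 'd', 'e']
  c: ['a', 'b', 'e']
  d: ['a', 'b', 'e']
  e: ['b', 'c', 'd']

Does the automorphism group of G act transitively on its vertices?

Vertex b is the only vertex of degree 4, so every automorphism fixes it; G is not vertex-transitive.

No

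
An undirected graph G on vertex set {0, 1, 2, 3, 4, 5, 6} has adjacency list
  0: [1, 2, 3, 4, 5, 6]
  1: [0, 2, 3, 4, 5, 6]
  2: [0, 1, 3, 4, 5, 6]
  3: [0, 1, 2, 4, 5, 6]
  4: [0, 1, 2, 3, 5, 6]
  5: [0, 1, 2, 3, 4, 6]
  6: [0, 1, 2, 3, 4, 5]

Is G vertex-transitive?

Yes

Every vertex has degree 6, so G is the complete graph K_7. Every bijection on the vertex set is an automorphism of K_7; hence Aut(K_7) ≅ S_7, order 5040. This group acts transitively on the 7 vertices.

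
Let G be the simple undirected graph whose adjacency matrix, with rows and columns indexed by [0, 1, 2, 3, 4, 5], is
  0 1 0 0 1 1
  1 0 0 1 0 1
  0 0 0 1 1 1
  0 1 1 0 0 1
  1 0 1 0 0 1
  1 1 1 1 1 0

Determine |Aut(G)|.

Vertex 5 is the unique vertex of degree 5; the remaining 5 vertices each have degree 3 and induce a cycle, so G is the wheel on 6 vertices with hub 5. Every automorphism fixes the hub and acts on the rim 5-cycle, so Aut(G) ≅ Aut(C_5) = D_5 of order 10.

10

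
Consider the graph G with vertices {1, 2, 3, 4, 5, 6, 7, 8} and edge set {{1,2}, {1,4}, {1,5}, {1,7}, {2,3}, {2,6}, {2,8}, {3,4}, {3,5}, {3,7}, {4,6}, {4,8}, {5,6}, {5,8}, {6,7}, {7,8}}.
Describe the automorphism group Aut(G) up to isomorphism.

G is 4-regular and bipartite with parts {1, 3, 6, 8} and {2, 4, 5, 7} (each part is independent and every cross-pair is an edge), so G = K_{4,4}. Each part can be permuted independently (S_4 × S_4) and the two equal-size parts can also be swapped, giving (S_4 × S_4) ⋊ Z_2 of order 2·(4!)² = 1152.

(S_4 × S_4) ⋊ Z_2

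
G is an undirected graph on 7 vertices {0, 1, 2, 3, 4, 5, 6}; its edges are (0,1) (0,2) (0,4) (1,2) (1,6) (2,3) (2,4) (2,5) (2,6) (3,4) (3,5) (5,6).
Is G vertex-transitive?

Vertex 2 is the only vertex of degree 6, so every automorphism fixes it; G is not vertex-transitive.

No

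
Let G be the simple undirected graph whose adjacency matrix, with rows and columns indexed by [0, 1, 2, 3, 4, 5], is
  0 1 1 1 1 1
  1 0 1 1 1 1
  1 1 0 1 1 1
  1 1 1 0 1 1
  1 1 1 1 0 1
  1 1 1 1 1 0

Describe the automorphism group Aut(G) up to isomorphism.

Every vertex has degree 5, so G is the complete graph K_6. Any permutation of the 6 vertices preserves K_6, so Aut(K_6) = S_6 of order 6! = 720.

S_6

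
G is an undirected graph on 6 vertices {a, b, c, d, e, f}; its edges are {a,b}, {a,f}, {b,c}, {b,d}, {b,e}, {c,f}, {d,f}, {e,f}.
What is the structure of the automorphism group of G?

The vertices split by degree into {b, f} (degree 4) and {a, c, d, e} (degree 2); every edge runs between the two parts, so G is the complete bipartite graph K_{2,4}. Automorphisms preserve the bipartition setwise (since the parts differ in size) and act as S_2 × S_4 within it; |Aut| = 48.

S_2 × S_4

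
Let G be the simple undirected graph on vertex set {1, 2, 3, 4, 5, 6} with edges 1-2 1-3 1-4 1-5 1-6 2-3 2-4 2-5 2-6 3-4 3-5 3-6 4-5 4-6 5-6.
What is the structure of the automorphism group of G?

Every vertex has degree 5, so G is the complete graph K_6. Any permutation of the 6 vertices preserves K_6, so Aut(K_6) = S_6 of order 6! = 720.

S_6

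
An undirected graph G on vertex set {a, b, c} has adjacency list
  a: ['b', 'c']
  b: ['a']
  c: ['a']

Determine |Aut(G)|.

The degree sequence is [2, 1, 1]; the two degree-1 vertices b and c are the ends of a path, so G = P_3. The only nontrivial automorphism of a path is the end-to-end reflection, so Aut(G) ≅ Z_2.

2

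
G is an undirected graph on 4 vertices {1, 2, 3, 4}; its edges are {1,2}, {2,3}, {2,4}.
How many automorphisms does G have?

Vertex 2 has degree 3 and every other vertex has degree 1, so G is the star K_{1,3} with centre 2. Any automorphism fixes the centre and permutes the 3 leaves freely, so Aut(G) ≅ S_3 of order 3! = 6.

6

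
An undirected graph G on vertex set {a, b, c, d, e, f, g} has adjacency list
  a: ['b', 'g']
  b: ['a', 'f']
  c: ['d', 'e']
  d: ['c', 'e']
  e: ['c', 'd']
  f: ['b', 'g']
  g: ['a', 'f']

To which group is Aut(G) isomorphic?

G has two connected components, {a, b, f, g} and {c, d, e}; each is 2-regular, so G = C_4 ⊔ C_3. The components are non-isomorphic (different sizes), so Aut(G) = Aut(C_4) × Aut(C_3) = D_4 × D_3 of order 8·6 = 48.

D_4 × D_3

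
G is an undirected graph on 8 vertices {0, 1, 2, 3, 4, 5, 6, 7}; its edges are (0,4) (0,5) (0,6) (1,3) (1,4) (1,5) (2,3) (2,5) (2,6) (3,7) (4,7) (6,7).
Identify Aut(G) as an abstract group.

the hyperoctahedral group B_3

G is 3-regular and bipartite on 2^3 = 8 vertices with girth 4; it is the hypercube graph Q_3. Aut(Q_3) consists of the signed permutations of the 3 coordinate axes: 3! permutations times 2^3 sign flips, so |Aut| = 2^3·3! = 48.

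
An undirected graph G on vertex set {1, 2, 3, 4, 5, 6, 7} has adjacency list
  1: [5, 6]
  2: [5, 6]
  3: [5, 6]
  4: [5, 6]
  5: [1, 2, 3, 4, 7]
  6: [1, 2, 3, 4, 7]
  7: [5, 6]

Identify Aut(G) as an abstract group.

S_5 × S_2

The vertices split by degree into {5, 6} (degree 5) and {1, 2, 3, 4, 7} (degree 2); every edge runs between the two parts, so G is the complete bipartite graph K_{2,5}. The parts have unequal sizes, so no automorphism swaps them; each part is permuted independently, giving S_5 × S_2 of order 5!·2! = 240.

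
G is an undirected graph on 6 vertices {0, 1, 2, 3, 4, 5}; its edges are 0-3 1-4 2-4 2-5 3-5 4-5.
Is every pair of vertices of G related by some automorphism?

No

Automorphisms preserve degree, but G has vertices of degree 1 and vertices of degree 3; no automorphism maps one to the other, so G is not vertex-transitive.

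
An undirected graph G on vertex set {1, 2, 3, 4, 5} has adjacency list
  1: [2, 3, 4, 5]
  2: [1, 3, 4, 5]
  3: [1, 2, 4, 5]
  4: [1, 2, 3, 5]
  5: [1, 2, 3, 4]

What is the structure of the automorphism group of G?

S_5

Every vertex has degree 4, so G is the complete graph K_5. Every bijection on the vertex set is an automorphism of K_5; hence Aut(K_5) ≅ S_5, order 120.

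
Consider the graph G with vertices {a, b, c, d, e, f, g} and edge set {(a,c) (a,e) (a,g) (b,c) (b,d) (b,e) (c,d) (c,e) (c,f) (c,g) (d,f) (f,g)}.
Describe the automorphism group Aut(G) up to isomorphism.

the dihedral group of order 12

Vertex c is the unique vertex of degree 6; the remaining 6 vertices each have degree 3 and induce a cycle, so G is the wheel on 7 vertices with hub c. Every automorphism fixes the hub and acts on the rim 6-cycle, so Aut(G) ≅ Aut(C_6) = D_6 of order 12.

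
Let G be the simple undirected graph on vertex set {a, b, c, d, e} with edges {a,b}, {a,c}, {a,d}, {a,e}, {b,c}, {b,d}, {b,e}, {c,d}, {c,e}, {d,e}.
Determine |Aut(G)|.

120

All 5 vertices are pairwise adjacent: G = K_5. Every bijection on the vertex set is an automorphism of K_5; hence Aut(K_5) ≅ S_5, order 120.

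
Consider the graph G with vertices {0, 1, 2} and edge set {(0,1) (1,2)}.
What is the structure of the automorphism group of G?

The degree sequence is [1, 2, 1]; the two degree-1 vertices 0 and 2 are the ends of a path, so G = P_3. The only nontrivial automorphism of a path is the end-to-end reflection, so Aut(G) ≅ Z_2.

the cyclic group of order 2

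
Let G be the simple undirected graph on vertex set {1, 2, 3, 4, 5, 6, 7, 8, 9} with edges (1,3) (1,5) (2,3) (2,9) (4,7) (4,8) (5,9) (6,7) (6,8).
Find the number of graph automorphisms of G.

80

G has two connected components, {1, 2, 3, 5, 9} and {4, 6, 7, 8}; each is 2-regular, so G = C_5 ⊔ C_4. The components are non-isomorphic (different sizes), so Aut(G) = Aut(C_5) × Aut(C_4) = D_5 × D_4 of order 10·8 = 80.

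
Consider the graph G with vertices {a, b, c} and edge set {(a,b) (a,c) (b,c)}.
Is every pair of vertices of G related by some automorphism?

Every vertex has degree 2, so G is the complete graph K_3. Every bijection on the vertex set is an automorphism of K_3; hence Aut(K_3) ≅ S_3, order 6. This group acts transitively on the 3 vertices.

Yes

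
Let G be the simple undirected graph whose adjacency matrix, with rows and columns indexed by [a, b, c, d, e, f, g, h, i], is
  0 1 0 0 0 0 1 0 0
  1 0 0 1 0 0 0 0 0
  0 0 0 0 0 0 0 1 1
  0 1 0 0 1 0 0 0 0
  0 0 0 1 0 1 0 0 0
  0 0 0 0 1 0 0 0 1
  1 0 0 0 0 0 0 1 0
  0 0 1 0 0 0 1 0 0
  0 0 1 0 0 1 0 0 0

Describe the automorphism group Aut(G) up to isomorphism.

D_9

G is 2-regular and connected on 9 vertices, i.e. the cycle C_9. The automorphisms of the 9-cycle are exactly the symmetries of a regular 9-gon: the dihedral group D_9, |D_9| = 18.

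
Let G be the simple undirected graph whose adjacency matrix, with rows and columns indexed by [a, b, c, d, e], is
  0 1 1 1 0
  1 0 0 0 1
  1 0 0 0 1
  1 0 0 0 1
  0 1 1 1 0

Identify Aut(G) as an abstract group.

S_2 × S_3

The vertices split by degree into {a, e} (degree 3) and {b, c, d} (degree 2); every edge runs between the two parts, so G is the complete bipartite graph K_{2,3}. The parts have unequal sizes, so no automorphism swaps them; each part is permuted independently, giving S_2 × S_3 of order 2!·3! = 12.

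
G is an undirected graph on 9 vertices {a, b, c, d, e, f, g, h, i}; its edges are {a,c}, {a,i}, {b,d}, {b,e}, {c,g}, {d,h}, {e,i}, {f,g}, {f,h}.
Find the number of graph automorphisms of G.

18

Every vertex has degree 2 and the graph is connected, so G is the 9-cycle C_9. C_9 has 9 rotations and 9 reflections, so Aut(C_9) ≅ D_9 of order 18.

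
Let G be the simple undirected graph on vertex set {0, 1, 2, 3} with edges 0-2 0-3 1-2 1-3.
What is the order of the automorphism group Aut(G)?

8

G is 2-regular and bipartite on 2^2 = 4 vertices with girth 4; it is the hypercube graph Q_2. Aut(Q_2) consists of the signed permutations of the 2 coordinate axes: 2! permutations times 2^2 sign flips, so |Aut| = 2^2·2! = 8.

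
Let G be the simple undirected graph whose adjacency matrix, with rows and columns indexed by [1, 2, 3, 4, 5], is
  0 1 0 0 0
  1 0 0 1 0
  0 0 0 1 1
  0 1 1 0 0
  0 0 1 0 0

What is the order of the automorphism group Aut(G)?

The degree sequence is [1, 2, 2, 2, 1]; the two degree-1 vertices 1 and 5 are the ends of a path, so G = P_5. The only nontrivial automorphism of a path is the end-to-end reflection, so Aut(G) ≅ Z_2.

2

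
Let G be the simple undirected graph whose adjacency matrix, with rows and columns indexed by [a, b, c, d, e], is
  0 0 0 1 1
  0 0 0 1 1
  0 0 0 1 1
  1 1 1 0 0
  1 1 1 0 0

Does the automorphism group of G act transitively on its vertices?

No

Automorphisms preserve degree, but G has vertices of degree 2 and vertices of degree 3; no automorphism maps one to the other, so G is not vertex-transitive.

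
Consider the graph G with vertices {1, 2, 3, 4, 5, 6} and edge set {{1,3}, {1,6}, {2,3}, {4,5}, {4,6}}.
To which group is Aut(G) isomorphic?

C_2

The degree sequence is [2, 1, 2, 2, 1, 2]; the two degree-1 vertices 2 and 5 are the ends of a path, so G = P_6. The only nontrivial automorphism of a path is the end-to-end reflection, so Aut(G) ≅ Z_2.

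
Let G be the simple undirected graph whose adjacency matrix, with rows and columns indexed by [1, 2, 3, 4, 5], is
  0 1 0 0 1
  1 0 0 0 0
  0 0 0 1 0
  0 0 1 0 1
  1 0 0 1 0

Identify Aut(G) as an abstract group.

Z_2

The degree sequence is [2, 1, 1, 2, 2]; the two degree-1 vertices 2 and 3 are the ends of a path, so G = P_5. A path has exactly one nontrivial symmetry — reversal — giving Aut(G) of order 2.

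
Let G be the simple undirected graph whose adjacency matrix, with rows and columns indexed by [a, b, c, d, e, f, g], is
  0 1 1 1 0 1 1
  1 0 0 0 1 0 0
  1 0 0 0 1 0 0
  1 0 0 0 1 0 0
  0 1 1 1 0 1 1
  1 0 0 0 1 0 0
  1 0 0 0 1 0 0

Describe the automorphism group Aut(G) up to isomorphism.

The vertices split by degree into {a, e} (degree 5) and {b, c, d, f, g} (degree 2); every edge runs between the two parts, so G is the complete bipartite graph K_{2,5}. The parts have unequal sizes, so no automorphism swaps them; each part is permuted independently, giving S_5 × S_2 of order 5!·2! = 240.

S_5 × S_2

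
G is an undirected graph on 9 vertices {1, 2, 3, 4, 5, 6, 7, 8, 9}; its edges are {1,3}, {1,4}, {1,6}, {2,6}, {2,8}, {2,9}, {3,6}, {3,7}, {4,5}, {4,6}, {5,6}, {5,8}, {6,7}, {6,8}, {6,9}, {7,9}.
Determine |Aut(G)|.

Vertex 6 is the unique vertex of degree 8; the remaining 8 vertices each have degree 3 and induce a cycle, so G is the wheel on 9 vertices with hub 6. With the hub fixed, the remaining symmetry is that of the rim cycle C_8, giving the dihedral group D_8.

16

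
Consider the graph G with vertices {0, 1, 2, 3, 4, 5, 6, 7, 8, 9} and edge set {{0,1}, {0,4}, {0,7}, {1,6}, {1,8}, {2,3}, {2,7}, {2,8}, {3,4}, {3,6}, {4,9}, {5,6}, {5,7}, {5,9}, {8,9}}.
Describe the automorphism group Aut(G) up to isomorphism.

G is 3-regular on 10 vertices with no triangles and no 4-cycles (girth 5): this is the Petersen graph. Viewing the Petersen graph as the Kneser graph K(5,2) — vertices are 2-subsets of {1,…,5}, edges join disjoint pairs — its automorphisms are exactly the permutations of the 5-element set, so Aut ≅ S_5 of order 120.

the symmetric group S_5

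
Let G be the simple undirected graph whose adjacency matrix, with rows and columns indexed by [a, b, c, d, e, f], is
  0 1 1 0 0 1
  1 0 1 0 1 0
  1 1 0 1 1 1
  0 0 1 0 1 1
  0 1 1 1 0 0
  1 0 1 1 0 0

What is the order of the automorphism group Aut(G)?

Vertex c is the unique vertex of degree 5; the remaining 5 vertices each have degree 3 and induce a cycle, so G is the wheel on 6 vertices with hub c. With the hub fixed, the remaining symmetry is that of the rim cycle C_5, giving the dihedral group D_5.

10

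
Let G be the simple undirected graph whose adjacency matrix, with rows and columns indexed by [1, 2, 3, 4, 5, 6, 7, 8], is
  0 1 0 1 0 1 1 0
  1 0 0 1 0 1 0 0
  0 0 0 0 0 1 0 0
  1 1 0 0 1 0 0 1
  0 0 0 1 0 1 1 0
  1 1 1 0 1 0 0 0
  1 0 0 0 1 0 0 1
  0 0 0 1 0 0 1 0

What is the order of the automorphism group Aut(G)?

1

Degrees alone do not determine every vertex (e.g. 1 and 4 both have degree 4), but their neighbour-degree multisets differ: N(1) has degrees [3, 3, 4, 4] while N(4) has degrees [2, 3, 3, 4]. Repeating this refinement separates all vertices, so the only automorphism is the identity.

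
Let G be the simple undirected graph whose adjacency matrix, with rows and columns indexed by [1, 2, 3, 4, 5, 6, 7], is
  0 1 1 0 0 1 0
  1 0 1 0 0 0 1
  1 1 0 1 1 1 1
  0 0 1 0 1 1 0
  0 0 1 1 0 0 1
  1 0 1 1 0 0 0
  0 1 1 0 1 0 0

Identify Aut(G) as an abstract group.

Vertex 3 is the unique vertex of degree 6; the remaining 6 vertices each have degree 3 and induce a cycle, so G is the wheel on 7 vertices with hub 3. Every automorphism fixes the hub and acts on the rim 6-cycle, so Aut(G) ≅ Aut(C_6) = D_6 of order 12.

the dihedral group of order 12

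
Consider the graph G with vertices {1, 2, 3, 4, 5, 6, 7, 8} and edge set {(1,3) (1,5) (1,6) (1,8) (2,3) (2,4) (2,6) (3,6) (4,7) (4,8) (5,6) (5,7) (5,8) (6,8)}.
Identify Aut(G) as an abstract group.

The degree sequence is [4, 3, 3, 3, 4, 5, 2, 4]. Checking the degree-preserving permutations of the vertex set shows that none except the identity preserves every edge, so Aut(G) is trivial.

the trivial group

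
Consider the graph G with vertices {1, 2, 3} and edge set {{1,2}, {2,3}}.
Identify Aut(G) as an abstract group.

The degree sequence is [1, 2, 1]; the two degree-1 vertices 1 and 3 are the ends of a path, so G = P_3. A path has exactly one nontrivial symmetry — reversal — giving Aut(G) of order 2.

the cyclic group of order 2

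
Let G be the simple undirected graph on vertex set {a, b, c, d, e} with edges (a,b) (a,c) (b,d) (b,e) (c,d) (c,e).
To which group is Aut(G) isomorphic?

The vertices split by degree into {b, c} (degree 3) and {a, d, e} (degree 2); every edge runs between the two parts, so G is the complete bipartite graph K_{2,3}. The parts have unequal sizes, so no automorphism swaps them; each part is permuted independently, giving S_2 × S_3 of order 2!·3! = 12.

S_2 × S_3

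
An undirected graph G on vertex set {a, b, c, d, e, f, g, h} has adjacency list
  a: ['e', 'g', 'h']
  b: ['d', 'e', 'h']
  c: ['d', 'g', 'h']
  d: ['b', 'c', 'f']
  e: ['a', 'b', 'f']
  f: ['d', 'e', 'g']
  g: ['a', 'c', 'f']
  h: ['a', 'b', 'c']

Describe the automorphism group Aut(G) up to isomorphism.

Z_2^3 ⋊ S_3

G is 3-regular and bipartite on 2^3 = 8 vertices with girth 4; it is the hypercube graph Q_3. The symmetry group of the 3-cube is the hyperoctahedral group B_3 = Z_2 ≀ S_3, of order 2^3·3! = 48.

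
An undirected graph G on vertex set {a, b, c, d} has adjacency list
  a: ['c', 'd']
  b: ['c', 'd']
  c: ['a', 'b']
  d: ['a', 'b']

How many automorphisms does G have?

8

G is 2-regular and bipartite on 2^2 = 4 vertices with girth 4; it is the hypercube graph Q_2. The symmetry group of the 2-cube is the hyperoctahedral group B_2 = Z_2 ≀ S_2, of order 2^2·2! = 8.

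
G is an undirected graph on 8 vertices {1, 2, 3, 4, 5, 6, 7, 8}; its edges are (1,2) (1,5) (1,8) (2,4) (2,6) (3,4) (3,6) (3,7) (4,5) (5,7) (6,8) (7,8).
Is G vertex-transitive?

Yes

G is 3-regular and bipartite on 2^3 = 8 vertices with girth 4; it is the hypercube graph Q_3. The symmetry group of the 3-cube is the hyperoctahedral group B_3 = Z_2 ≀ S_3, of order 2^3·3! = 48. Under this action every vertex can be carried to every other, so G is vertex-transitive.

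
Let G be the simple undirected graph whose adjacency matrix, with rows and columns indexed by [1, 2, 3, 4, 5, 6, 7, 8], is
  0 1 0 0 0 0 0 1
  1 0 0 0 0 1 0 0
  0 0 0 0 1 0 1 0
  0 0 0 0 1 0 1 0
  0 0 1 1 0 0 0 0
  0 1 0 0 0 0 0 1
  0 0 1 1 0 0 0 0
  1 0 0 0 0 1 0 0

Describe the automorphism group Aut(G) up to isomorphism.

D_4 ≀ Z_2

G has two connected components, {3, 4, 5, 7} and {1, 2, 6, 8}; each is 2-regular, so G = C_4 ⊔ C_4. With two isomorphic components, Aut(G) = Aut(C_4) ≀ S_2 = (D_4 × D_4) ⋊ Z_2: permute each cycle by D_4, then optionally swap the two cycles. Order 2·(2·4)² = 128.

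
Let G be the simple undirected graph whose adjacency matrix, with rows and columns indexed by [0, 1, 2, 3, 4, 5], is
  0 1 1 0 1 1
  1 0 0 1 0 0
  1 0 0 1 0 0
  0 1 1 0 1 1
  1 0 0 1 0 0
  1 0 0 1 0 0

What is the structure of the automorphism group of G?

S_4 × S_2

The vertices split by degree into {0, 3} (degree 4) and {1, 2, 4, 5} (degree 2); every edge runs between the two parts, so G is the complete bipartite graph K_{2,4}. Automorphisms preserve the bipartition setwise (since the parts differ in size) and act as S_4 × S_2 within it; |Aut| = 48.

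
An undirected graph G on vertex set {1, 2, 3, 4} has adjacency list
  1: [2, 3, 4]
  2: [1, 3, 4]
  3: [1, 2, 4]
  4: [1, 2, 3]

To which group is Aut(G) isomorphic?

S_4

Every vertex has degree 3, so G is the complete graph K_4. Any permutation of the 4 vertices preserves K_4, so Aut(K_4) = S_4 of order 4! = 24.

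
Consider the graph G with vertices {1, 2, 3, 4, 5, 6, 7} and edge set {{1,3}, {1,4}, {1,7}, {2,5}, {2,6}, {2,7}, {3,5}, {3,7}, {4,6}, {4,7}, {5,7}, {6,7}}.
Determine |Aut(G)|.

12

Vertex 7 is the unique vertex of degree 6; the remaining 6 vertices each have degree 3 and induce a cycle, so G is the wheel on 7 vertices with hub 7. Every automorphism fixes the hub and acts on the rim 6-cycle, so Aut(G) ≅ Aut(C_6) = D_6 of order 12.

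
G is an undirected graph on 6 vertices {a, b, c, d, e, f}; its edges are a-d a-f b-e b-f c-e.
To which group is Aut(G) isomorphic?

The degree sequence is [2, 2, 1, 1, 2, 2]; the two degree-1 vertices c and d are the ends of a path, so G = P_6. A path has exactly one nontrivial symmetry — reversal — giving Aut(G) of order 2.

the cyclic group of order 2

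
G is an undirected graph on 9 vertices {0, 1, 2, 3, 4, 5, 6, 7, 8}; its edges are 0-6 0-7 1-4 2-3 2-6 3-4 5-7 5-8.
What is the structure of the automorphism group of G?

The degree sequence is [2, 1, 2, 2, 2, 2, 2, 2, 1]; the two degree-1 vertices 1 and 8 are the ends of a path, so G = P_9. The only nontrivial automorphism of a path is the end-to-end reflection, so Aut(G) ≅ Z_2.

Z_2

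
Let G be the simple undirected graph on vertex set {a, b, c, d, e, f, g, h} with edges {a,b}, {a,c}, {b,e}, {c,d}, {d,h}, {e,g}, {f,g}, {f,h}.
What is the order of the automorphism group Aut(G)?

G is 2-regular and connected on 8 vertices, i.e. the cycle C_8. The automorphisms of the 8-cycle are exactly the symmetries of a regular 8-gon: the dihedral group D_8, |D_8| = 16.

16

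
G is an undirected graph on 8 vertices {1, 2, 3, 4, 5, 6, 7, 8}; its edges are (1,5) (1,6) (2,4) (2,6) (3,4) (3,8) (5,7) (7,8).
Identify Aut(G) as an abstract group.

Every vertex has degree 2 and the graph is connected, so G is the 8-cycle C_8. C_8 has 8 rotations and 8 reflections, so Aut(C_8) ≅ D_8 of order 16.

D_8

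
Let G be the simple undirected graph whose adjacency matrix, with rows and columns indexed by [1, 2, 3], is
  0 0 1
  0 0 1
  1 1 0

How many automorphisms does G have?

2

The degree sequence is [1, 1, 2]; the two degree-1 vertices 1 and 2 are the ends of a path, so G = P_3. The only nontrivial automorphism of a path is the end-to-end reflection, so Aut(G) ≅ Z_2.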